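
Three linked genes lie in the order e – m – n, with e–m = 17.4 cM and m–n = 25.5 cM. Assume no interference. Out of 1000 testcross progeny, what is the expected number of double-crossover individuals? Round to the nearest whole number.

44

Map distances give recombination frequencies of 0.174 and 0.255 for the two intervals.
With no interference, expected double-crossover frequency = 0.174 × 0.255 = 0.04437.
Expected number = 0.04437 × 1000 = 44.37 ≈ 44.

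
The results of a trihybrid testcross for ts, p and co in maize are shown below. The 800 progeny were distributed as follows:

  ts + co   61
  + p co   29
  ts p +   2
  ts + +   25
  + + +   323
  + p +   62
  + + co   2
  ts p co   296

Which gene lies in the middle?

co

The two most frequent reciprocal classes, ts p co and + + +, are the parental types, so the F1 was ts p co / + + +.
The two rarest classes, ts p + and + + co, are the double crossovers. Comparing them with the parentals, only the co allele has switched, so co is the middle locus and the order is p – co – ts.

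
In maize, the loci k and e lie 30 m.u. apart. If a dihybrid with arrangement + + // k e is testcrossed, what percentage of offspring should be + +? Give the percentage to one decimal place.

A map distance of 30 m.u. corresponds to a recombination frequency of 0.300.
The F1 is + + / k e, so + + is a parental gamete class with expected frequency (1 − r)/2 = 0.700/2 = 0.3500.
That is 0.3500 = 35.0% of the progeny.

35.0%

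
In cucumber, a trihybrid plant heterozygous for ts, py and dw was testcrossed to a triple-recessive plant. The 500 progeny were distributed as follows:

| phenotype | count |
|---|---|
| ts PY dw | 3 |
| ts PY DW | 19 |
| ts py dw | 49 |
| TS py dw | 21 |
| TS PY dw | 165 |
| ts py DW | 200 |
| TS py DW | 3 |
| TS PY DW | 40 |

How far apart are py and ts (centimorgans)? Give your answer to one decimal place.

9.2 centimorgans

The two most frequent reciprocal classes, TS PY dw and ts py DW, are the parental types, so the F1 was TS PY dw / ts py DW.
The two rarest classes, ts PY dw and TS py DW, are the double crossovers. Comparing them with the parentals, only the ts allele has switched, so ts is the middle locus and the order is dw – ts – py.
Crossovers in the ts–py interval produce the single-crossover classes TS py dw and ts PY DW (21 + 19 = 40) plus the double crossovers (6).
RF(ts–py) = (40 + 6) / 500 = 46/500 = 0.0920 → 9.2 centimorgans.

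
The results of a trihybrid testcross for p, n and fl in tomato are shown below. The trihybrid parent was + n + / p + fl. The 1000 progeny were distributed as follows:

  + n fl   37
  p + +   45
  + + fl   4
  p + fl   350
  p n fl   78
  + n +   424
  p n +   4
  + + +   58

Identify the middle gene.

p

The two rarest classes, p n + and + + fl, are the double crossovers. Comparing them with the parentals, only the p allele has switched, so p is the middle locus and the order is n – p – fl.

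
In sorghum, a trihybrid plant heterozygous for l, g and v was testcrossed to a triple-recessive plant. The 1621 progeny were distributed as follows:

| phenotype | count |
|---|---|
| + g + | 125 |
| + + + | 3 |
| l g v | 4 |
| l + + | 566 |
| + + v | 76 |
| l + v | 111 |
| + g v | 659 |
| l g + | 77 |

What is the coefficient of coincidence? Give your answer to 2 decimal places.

The two most frequent reciprocal classes, + g v and l + +, are the parental types, so the F1 was + g v / l + +.
The two rarest classes, l g v and + + +, are the double crossovers. Comparing them with the parentals, only the l allele has switched, so l is the middle locus and the order is v – l – g.
v–l: (236 + 7)/1621 = 0.1499; l–g: (153 + 7)/1621 = 0.0987.
Expected DCO frequency = 0.1499 × 0.0987 ≈ 0.01480; observed = 7/1621 ≈ 0.00432.
Coefficient of coincidence = 0.00432/0.01480 ≈ 0.29.

0.29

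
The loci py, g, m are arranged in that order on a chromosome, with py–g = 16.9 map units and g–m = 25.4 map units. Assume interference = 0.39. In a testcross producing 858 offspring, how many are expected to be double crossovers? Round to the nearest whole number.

22

Map distances give recombination frequencies of 0.169 and 0.254 for the two intervals.
With interference 0.39 (so coincidence = 0.61), expected double-crossover frequency = 0.169 × 0.254 × 0.61 = 0.02618.
Expected number = 0.02618 × 858 = 22.47 ≈ 22.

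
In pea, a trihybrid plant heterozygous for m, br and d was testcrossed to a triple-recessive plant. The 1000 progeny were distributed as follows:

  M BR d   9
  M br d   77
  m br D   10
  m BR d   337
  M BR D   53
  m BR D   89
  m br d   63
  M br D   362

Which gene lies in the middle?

The two most frequent reciprocal classes, M br D and m BR d, are the parental types, so the F1 was M br D / m BR d.
The two rarest classes, m br D and M BR d, are the double crossovers. Comparing them with the parentals, only the m allele has switched, so m is the middle locus and the order is br – m – d.

m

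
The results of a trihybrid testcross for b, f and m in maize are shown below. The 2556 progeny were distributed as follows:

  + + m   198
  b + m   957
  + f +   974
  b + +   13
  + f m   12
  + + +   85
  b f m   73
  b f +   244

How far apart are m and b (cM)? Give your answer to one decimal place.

The two most frequent reciprocal classes, + f + and b + m, are the parental types, so the F1 was + f + / b + m.
The two rarest classes, + f m and b + +, are the double crossovers. Comparing them with the parentals, only the m allele has switched, so m is the middle locus and the order is f – m – b.
Crossovers in the m–b interval produce the single-crossover classes b f + and + + m (244 + 198 = 442) plus the double crossovers (25).
RF(m–b) = (442 + 25) / 2556 = 467/2556 = 0.1827 → 18.3 cM.

18.3 cM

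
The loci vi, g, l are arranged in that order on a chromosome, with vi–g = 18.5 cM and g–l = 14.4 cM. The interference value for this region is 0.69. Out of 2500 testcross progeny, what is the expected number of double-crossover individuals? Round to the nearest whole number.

Map distances give recombination frequencies of 0.185 and 0.144 for the two intervals.
With interference 0.69 (so coincidence = 0.31), expected double-crossover frequency = 0.185 × 0.144 × 0.31 = 0.00826.
Expected number = 0.00826 × 2500 = 20.65 ≈ 21.

21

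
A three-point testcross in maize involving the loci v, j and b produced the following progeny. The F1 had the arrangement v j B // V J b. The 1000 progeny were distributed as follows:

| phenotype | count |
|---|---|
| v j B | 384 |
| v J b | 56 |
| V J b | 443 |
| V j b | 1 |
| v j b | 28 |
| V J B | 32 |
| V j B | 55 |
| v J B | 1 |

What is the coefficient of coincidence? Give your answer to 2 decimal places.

The two rarest classes, v J B and V j b, are the double crossovers. Comparing them with the parentals, only the j allele has switched, so j is the middle locus and the order is b – j – v.
b–j: (60 + 2)/1000 = 0.0620; j–v: (111 + 2)/1000 = 0.1130.
Expected DCO frequency = 0.0620 × 0.1130 ≈ 0.00701; observed = 2/1000 ≈ 0.00200.
Coefficient of coincidence = 0.00200/0.00701 ≈ 0.29.

0.29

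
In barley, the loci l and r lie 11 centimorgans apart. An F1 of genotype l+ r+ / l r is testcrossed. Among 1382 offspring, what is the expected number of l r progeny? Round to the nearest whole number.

615

A map distance of 11 centimorgans corresponds to a recombination frequency of 0.110.
The F1 is l+ r+ / l r, so l r is a parental gamete class with expected frequency (1 − r)/2 = 0.890/2 = 0.4450.
Expected number = 0.4450 × 1382 = 614.99 ≈ 615.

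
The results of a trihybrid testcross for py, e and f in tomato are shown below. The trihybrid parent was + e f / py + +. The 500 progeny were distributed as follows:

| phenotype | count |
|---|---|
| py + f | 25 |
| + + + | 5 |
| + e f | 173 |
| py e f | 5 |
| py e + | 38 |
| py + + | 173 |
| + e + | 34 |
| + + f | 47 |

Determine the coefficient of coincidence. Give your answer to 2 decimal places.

The two rarest classes, py e f and + + +, are the double crossovers. Comparing them with the parentals, only the py allele has switched, so py is the middle locus and the order is e – py – f.
e–py: (85 + 10)/500 = 0.1900; py–f: (59 + 10)/500 = 0.1380.
Expected DCO frequency = 0.1900 × 0.1380 ≈ 0.02622; observed = 10/500 ≈ 0.02000.
Coefficient of coincidence = 0.02000/0.02622 ≈ 0.76.

0.76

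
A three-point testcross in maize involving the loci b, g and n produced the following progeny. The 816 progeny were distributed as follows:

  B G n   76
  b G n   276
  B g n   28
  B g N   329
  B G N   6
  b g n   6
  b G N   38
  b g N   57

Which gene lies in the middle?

g

The two most frequent reciprocal classes, B g N and b G n, are the parental types, so the F1 was B g N / b G n.
The two rarest classes, B G N and b g n, are the double crossovers. Comparing them with the parentals, only the g allele has switched, so g is the middle locus and the order is n – g – b.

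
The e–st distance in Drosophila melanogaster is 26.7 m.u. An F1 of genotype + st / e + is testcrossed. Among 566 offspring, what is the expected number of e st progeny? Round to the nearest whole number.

76

A map distance of 26.7 m.u. corresponds to a recombination frequency of 0.267.
The F1 is + st / e +, so e st is a recombinant gamete class with expected frequency r/2 = 0.267/2 = 0.1335.
Expected number = 0.1335 × 566 = 75.56 ≈ 76.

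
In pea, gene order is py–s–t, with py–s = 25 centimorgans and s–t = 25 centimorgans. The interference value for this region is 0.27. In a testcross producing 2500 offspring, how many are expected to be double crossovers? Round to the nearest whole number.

Map distances give recombination frequencies of 0.250 and 0.250 for the two intervals.
With interference 0.27 (so coincidence = 0.73), expected double-crossover frequency = 0.250 × 0.250 × 0.73 = 0.04562.
Expected number = 0.04562 × 2500 = 114.06 ≈ 114.

114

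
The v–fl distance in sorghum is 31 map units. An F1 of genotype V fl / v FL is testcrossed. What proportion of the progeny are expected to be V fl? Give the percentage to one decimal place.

A map distance of 31 map units corresponds to a recombination frequency of 0.310.
The F1 is V fl / v FL, so V fl is a parental gamete class with expected frequency (1 − r)/2 = 0.690/2 = 0.3450.
That is 0.3450 = 34.5% of the progeny.

34.5%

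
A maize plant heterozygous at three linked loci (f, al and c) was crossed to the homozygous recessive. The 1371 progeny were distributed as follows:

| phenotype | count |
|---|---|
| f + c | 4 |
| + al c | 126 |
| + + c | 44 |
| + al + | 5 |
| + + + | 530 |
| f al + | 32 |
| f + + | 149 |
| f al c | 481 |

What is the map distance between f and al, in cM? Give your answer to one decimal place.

20.7 cM

The two most frequent reciprocal classes, + + + and f al c, are the parental types, so the F1 was + + + / f al c.
The two rarest classes, + al + and f + c, are the double crossovers. Comparing them with the parentals, only the al allele has switched, so al is the middle locus and the order is c – al – f.
Crossovers in the al–f interval produce the single-crossover classes f + + and + al c (149 + 126 = 275) plus the double crossovers (9).
RF(al–f) = (275 + 9) / 1371 = 284/1371 = 0.2071 → 20.7 cM.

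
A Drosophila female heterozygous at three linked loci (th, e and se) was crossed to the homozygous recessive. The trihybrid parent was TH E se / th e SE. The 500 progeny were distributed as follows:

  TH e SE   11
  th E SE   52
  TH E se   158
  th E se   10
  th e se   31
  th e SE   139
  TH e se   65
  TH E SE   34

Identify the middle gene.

The two rarest classes, th E se and TH e SE, are the double crossovers. Comparing them with the parentals, only the th allele has switched, so th is the middle locus and the order is se – th – e.

th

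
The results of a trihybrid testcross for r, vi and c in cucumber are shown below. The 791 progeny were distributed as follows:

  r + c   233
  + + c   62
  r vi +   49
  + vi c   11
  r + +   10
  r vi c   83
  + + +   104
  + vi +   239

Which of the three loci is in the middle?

The two most frequent reciprocal classes, + vi + and r + c, are the parental types, so the F1 was + vi + / r + c.
The two rarest classes, + vi c and r + +, are the double crossovers. Comparing them with the parentals, only the c allele has switched, so c is the middle locus and the order is vi – c – r.

c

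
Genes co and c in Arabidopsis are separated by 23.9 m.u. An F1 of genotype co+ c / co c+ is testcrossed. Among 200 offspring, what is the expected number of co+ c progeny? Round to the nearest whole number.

76

A map distance of 23.9 m.u. corresponds to a recombination frequency of 0.239.
The F1 is co+ c / co c+, so co+ c is a parental gamete class with expected frequency (1 − r)/2 = 0.761/2 = 0.3805.
Expected number = 0.3805 × 200 = 76.10 ≈ 76.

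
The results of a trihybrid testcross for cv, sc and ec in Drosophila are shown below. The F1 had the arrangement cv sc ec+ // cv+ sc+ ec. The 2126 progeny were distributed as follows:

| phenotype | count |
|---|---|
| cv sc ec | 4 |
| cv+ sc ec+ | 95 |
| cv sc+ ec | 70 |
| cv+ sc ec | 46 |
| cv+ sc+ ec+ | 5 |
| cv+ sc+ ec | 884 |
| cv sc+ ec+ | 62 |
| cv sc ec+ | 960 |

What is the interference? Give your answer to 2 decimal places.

The two rarest classes, cv sc ec and cv+ sc+ ec+, are the double crossovers. Comparing them with the parentals, only the ec allele has switched, so ec is the middle locus and the order is cv – ec – sc.
cv–ec: (165 + 9)/2126 = 0.0818; ec–sc: (108 + 9)/2126 = 0.0550.
Expected DCO frequency = 0.0818 × 0.0550 ≈ 0.00450; observed = 9/2126 ≈ 0.00423.
Coefficient of coincidence = 0.00423/0.00450 ≈ 0.94; interference = 1 − 0.94 = 0.06.

0.06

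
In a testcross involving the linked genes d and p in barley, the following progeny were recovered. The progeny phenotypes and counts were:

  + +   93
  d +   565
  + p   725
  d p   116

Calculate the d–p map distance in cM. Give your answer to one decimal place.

The two most frequent classes, + p (725) and d + (565), are the parental types, so the F1 was + p / d +.
The recombinant classes are + + and d p: 93 + 116 = 209.
Recombination frequency = 209/1499 = 0.1394 ≈ 13.9%, i.e. 13.9 cM.

13.9 cM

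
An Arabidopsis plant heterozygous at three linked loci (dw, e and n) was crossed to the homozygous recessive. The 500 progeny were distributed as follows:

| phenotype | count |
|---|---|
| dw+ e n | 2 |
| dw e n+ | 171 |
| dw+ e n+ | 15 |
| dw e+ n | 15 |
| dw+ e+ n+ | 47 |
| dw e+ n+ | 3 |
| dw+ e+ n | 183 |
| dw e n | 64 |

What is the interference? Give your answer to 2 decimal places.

The two most frequent reciprocal classes, dw+ e+ n and dw e n+, are the parental types, so the F1 was dw+ e+ n / dw e n+.
The two rarest classes, dw+ e n and dw e+ n+, are the double crossovers. Comparing them with the parentals, only the e allele has switched, so e is the middle locus and the order is dw – e – n.
dw–e: (30 + 5)/500 = 0.0700; e–n: (111 + 5)/500 = 0.2320.
Expected DCO frequency = 0.0700 × 0.2320 ≈ 0.01624; observed = 5/500 ≈ 0.01000.
Coefficient of coincidence = 0.01000/0.01624 ≈ 0.62; interference = 1 − 0.62 = 0.38.

0.38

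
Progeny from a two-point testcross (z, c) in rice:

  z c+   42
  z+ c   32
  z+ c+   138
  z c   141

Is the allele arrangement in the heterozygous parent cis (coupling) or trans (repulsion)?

The two most frequent classes are z+ c+ (138) and z c (141); these are the parental (non-recombinant) types.
So the F1 carried z+ c+ on one chromosome and z c on the other — the recessive alleles are on the same chromosome (cis / coupling).

cis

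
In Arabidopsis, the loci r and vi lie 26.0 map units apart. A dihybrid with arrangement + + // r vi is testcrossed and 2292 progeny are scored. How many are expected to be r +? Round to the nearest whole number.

298

A map distance of 26.0 map units corresponds to a recombination frequency of 0.260.
The F1 is + + / r vi, so r + is a recombinant gamete class with expected frequency r/2 = 0.260/2 = 0.1300.
Expected number = 0.1300 × 2292 = 297.96 ≈ 298.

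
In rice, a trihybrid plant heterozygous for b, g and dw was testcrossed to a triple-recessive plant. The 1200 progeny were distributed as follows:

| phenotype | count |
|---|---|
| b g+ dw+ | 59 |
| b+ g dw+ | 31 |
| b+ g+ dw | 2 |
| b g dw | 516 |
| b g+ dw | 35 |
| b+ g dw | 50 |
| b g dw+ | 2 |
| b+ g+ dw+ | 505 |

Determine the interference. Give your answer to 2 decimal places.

0.39

The two most frequent reciprocal classes, b g dw and b+ g+ dw+, are the parental types, so the F1 was b g dw / b+ g+ dw+.
The two rarest classes, b g dw+ and b+ g+ dw, are the double crossovers. Comparing them with the parentals, only the dw allele has switched, so dw is the middle locus and the order is g – dw – b.
g–dw: (66 + 4)/1200 = 0.0583; dw–b: (109 + 4)/1200 = 0.0942.
Expected DCO frequency = 0.0583 × 0.0942 ≈ 0.00549; observed = 4/1200 ≈ 0.00333.
Coefficient of coincidence = 0.00333/0.00549 ≈ 0.61; interference = 1 − 0.61 = 0.39.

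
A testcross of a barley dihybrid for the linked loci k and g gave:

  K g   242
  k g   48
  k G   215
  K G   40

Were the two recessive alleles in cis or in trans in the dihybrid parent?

trans

The two most frequent classes are K g (242) and k G (215); these are the parental (non-recombinant) types.
So the F1 carried K g on one chromosome and k G on the other — the recessive alleles are on opposite chromosomes (trans / repulsion).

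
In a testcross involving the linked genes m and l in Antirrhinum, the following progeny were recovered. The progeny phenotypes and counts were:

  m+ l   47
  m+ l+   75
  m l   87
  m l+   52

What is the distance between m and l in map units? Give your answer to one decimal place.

The two most frequent classes, m+ l+ (75) and m l (87), are the parental types, so the F1 was m+ l+ / m l.
The recombinant classes are m+ l and m l+: 47 + 52 = 99.
Recombination frequency = 99/261 = 0.3793 ≈ 37.9%, i.e. 37.9 map units.

37.9 map units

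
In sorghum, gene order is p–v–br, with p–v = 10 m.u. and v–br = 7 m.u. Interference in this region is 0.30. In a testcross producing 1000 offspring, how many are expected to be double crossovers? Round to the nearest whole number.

Map distances give recombination frequencies of 0.100 and 0.070 for the two intervals.
With interference 0.30 (so coincidence = 0.70), expected double-crossover frequency = 0.100 × 0.070 × 0.70 = 0.00490.
Expected number = 0.00490 × 1000 = 4.90 ≈ 5.

5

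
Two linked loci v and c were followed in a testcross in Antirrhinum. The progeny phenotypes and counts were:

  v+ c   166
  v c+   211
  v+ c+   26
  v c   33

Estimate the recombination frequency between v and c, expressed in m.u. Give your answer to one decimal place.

13.5 m.u.

The two most frequent classes, v+ c (166) and v c+ (211), are the parental types, so the F1 was v+ c / v c+.
The recombinant classes are v+ c+ and v c: 26 + 33 = 59.
Recombination frequency = 59/436 = 0.1353 ≈ 13.5%, i.e. 13.5 m.u.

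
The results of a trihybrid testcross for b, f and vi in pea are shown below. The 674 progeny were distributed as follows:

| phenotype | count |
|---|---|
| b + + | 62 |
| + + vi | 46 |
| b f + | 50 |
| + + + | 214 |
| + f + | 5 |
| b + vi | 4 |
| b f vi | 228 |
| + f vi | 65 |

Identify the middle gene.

f

The two most frequent reciprocal classes, + + + and b f vi, are the parental types, so the F1 was + + + / b f vi.
The two rarest classes, + f + and b + vi, are the double crossovers. Comparing them with the parentals, only the f allele has switched, so f is the middle locus and the order is vi – f – b.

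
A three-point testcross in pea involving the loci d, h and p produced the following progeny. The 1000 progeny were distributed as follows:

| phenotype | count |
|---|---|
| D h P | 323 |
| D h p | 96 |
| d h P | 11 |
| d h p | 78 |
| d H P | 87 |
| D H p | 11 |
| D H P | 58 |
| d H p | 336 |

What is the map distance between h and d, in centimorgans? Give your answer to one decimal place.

The two most frequent reciprocal classes, d H p and D h P, are the parental types, so the F1 was d H p / D h P.
The two rarest classes, D H p and d h P, are the double crossovers. Comparing them with the parentals, only the d allele has switched, so d is the middle locus and the order is h – d – p.
Crossovers in the h–d interval produce the single-crossover classes d h p and D H P (78 + 58 = 136) plus the double crossovers (22).
RF(h–d) = (136 + 22) / 1000 = 158/1000 = 0.1580 → 15.8 centimorgans.

15.8 centimorgans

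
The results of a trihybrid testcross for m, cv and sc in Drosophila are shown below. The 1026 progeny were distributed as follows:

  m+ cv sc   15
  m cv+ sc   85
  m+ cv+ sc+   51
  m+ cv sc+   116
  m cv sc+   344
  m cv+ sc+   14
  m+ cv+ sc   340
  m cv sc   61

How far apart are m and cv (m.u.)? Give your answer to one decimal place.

The two most frequent reciprocal classes, m cv sc+ and m+ cv+ sc, are the parental types, so the F1 was m cv sc+ / m+ cv+ sc.
The two rarest classes, m cv+ sc+ and m+ cv sc, are the double crossovers. Comparing them with the parentals, only the cv allele has switched, so cv is the middle locus and the order is m – cv – sc.
Crossovers in the m–cv interval produce the single-crossover classes m+ cv sc+ and m cv+ sc (116 + 85 = 201) plus the double crossovers (29).
RF(m–cv) = (201 + 29) / 1026 = 230/1026 = 0.2242 → 22.4 m.u.

22.4 m.u.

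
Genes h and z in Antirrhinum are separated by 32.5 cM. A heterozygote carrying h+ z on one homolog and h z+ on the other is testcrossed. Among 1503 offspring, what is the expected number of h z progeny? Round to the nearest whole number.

244

A map distance of 32.5 cM corresponds to a recombination frequency of 0.325.
The F1 is h+ z / h z+, so h z is a recombinant gamete class with expected frequency r/2 = 0.325/2 = 0.1625.
Expected number = 0.1625 × 1503 = 244.24 ≈ 244.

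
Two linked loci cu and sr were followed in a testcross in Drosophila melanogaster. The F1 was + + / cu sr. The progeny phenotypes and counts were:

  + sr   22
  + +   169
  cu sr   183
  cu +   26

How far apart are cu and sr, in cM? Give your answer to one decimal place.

12.0 cM

The recombinant classes are + sr and cu +: 22 + 26 = 48.
Recombination frequency = 48/400 = 0.1200 ≈ 12.0%, i.e. 12.0 cM.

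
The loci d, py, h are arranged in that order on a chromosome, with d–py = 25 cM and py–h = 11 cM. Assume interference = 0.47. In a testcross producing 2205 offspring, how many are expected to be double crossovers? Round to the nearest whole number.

Map distances give recombination frequencies of 0.250 and 0.110 for the two intervals.
With interference 0.47 (so coincidence = 0.53), expected double-crossover frequency = 0.250 × 0.110 × 0.53 = 0.01458.
Expected number = 0.01458 × 2205 = 32.14 ≈ 32.

32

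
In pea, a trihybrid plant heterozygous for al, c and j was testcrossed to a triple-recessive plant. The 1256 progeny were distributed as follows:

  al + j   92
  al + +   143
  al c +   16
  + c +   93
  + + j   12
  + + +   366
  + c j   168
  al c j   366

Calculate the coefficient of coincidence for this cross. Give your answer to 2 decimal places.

The two most frequent reciprocal classes, al c j and + + +, are the parental types, so the F1 was al c j / + + +.
The two rarest classes, al c + and + + j, are the double crossovers. Comparing them with the parentals, only the j allele has switched, so j is the middle locus and the order is c – j – al.
c–j: (185 + 28)/1256 = 0.1696; j–al: (311 + 28)/1256 = 0.2699.
Expected DCO frequency = 0.1696 × 0.2699 ≈ 0.04578; observed = 28/1256 ≈ 0.02229.
Coefficient of coincidence = 0.02229/0.04578 ≈ 0.49.

0.49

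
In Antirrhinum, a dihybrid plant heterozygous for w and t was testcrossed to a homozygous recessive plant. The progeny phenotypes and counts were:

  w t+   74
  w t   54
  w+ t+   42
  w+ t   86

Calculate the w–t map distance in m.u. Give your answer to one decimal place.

The two most frequent classes, w+ t (86) and w t+ (74), are the parental types, so the F1 was w+ t / w t+.
The recombinant classes are w+ t+ and w t: 42 + 54 = 96.
Recombination frequency = 96/256 = 0.3750 ≈ 37.5%, i.e. 37.5 m.u.

37.5 m.u.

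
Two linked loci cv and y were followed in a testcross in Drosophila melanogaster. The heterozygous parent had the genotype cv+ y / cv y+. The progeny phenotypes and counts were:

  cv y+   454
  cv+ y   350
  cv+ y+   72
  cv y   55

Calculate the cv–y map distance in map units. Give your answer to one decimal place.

13.6 map units

The recombinant classes are cv+ y+ and cv y: 72 + 55 = 127.
Recombination frequency = 127/931 = 0.1364 ≈ 13.6%, i.e. 13.6 map units.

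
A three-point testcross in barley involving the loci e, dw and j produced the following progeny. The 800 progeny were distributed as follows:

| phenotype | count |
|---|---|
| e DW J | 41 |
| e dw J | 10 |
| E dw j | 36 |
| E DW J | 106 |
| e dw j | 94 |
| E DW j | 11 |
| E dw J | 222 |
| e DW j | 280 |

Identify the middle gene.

The two most frequent reciprocal classes, E dw J and e DW j, are the parental types, so the F1 was E dw J / e DW j.
The two rarest classes, e dw J and E DW j, are the double crossovers. Comparing them with the parentals, only the e allele has switched, so e is the middle locus and the order is dw – e – j.

e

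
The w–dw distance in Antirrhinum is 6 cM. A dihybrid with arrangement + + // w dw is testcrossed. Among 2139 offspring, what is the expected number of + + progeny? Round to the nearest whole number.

1005

A map distance of 6 cM corresponds to a recombination frequency of 0.060.
The F1 is + + / w dw, so + + is a parental gamete class with expected frequency (1 − r)/2 = 0.940/2 = 0.4700.
Expected number = 0.4700 × 2139 = 1005.33 ≈ 1005.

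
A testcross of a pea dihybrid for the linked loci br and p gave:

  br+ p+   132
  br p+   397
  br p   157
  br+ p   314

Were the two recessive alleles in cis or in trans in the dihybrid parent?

The two most frequent classes are br+ p (314) and br p+ (397); these are the parental (non-recombinant) types.
So the F1 carried br+ p on one chromosome and br p+ on the other — the recessive alleles are on opposite chromosomes (trans / repulsion).

trans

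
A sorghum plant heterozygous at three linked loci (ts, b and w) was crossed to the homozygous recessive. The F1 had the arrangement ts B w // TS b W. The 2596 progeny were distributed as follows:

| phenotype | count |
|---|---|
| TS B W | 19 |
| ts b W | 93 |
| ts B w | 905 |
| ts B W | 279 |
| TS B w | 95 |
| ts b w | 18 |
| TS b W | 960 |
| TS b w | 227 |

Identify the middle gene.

The two rarest classes, ts b w and TS B W, are the double crossovers. Comparing them with the parentals, only the b allele has switched, so b is the middle locus and the order is w – b – ts.

b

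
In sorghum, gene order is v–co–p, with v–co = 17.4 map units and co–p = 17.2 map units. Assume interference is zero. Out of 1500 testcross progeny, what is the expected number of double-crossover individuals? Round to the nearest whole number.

45

Map distances give recombination frequencies of 0.174 and 0.172 for the two intervals.
With no interference, expected double-crossover frequency = 0.174 × 0.172 = 0.02993.
Expected number = 0.02993 × 1500 = 44.89 ≈ 45.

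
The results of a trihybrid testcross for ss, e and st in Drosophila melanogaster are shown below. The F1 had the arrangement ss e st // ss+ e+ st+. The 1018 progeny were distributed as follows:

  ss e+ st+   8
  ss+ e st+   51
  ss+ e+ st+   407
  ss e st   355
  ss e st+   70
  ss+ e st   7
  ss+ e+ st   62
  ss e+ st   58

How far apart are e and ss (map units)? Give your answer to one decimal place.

12.2 map units

The two rarest classes, ss+ e st and ss e+ st+, are the double crossovers. Comparing them with the parentals, only the ss allele has switched, so ss is the middle locus and the order is e – ss – st.
Crossovers in the e–ss interval produce the single-crossover classes ss e+ st and ss+ e st+ (58 + 51 = 109) plus the double crossovers (15).
RF(e–ss) = (109 + 15) / 1018 = 124/1018 = 0.1218 → 12.2 map units.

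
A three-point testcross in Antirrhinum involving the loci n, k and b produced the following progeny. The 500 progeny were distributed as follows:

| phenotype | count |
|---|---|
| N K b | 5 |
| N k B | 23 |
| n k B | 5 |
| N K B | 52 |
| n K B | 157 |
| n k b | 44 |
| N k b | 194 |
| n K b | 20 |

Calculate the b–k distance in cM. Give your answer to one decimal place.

10.6 cM

The two most frequent reciprocal classes, n K B and N k b, are the parental types, so the F1 was n K B / N k b.
The two rarest classes, n k B and N K b, are the double crossovers. Comparing them with the parentals, only the k allele has switched, so k is the middle locus and the order is b – k – n.
Crossovers in the b–k interval produce the single-crossover classes n K b and N k B (20 + 23 = 43) plus the double crossovers (10).
RF(b–k) = (43 + 10) / 500 = 53/500 = 0.1060 → 10.6 cM.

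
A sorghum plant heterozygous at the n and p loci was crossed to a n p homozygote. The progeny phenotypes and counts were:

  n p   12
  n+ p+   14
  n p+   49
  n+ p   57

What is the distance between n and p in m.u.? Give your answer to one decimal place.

The two most frequent classes, n+ p (57) and n p+ (49), are the parental types, so the F1 was n+ p / n p+.
The recombinant classes are n+ p+ and n p: 14 + 12 = 26.
Recombination frequency = 26/132 = 0.1970 ≈ 19.7%, i.e. 19.7 m.u.

19.7 m.u.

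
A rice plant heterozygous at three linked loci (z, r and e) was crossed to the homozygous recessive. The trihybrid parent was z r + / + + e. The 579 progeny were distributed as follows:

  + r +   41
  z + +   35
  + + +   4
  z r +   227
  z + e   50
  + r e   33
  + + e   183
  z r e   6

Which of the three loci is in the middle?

The two rarest classes, z r e and + + +, are the double crossovers. Comparing them with the parentals, only the e allele has switched, so e is the middle locus and the order is z – e – r.

e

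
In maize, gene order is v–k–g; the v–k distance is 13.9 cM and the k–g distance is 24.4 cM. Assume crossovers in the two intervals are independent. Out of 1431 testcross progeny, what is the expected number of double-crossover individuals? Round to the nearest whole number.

49

Map distances give recombination frequencies of 0.139 and 0.244 for the two intervals.
With no interference, expected double-crossover frequency = 0.139 × 0.244 = 0.03392.
Expected number = 0.03392 × 1431 = 48.53 ≈ 49.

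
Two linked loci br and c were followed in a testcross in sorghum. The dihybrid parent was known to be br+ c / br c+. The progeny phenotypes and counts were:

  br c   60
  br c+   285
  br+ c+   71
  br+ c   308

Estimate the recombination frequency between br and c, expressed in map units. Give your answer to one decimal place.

18.1 map units

The recombinant classes are br+ c+ and br c: 71 + 60 = 131.
Recombination frequency = 131/724 = 0.1809 ≈ 18.1%, i.e. 18.1 map units.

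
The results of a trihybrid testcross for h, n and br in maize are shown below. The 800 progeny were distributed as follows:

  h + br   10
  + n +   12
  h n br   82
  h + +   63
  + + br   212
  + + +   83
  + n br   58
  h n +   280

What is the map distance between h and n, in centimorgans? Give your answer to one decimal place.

The two most frequent reciprocal classes, h n + and + + br, are the parental types, so the F1 was h n + / + + br.
The two rarest classes, + n + and h + br, are the double crossovers. Comparing them with the parentals, only the h allele has switched, so h is the middle locus and the order is n – h – br.
Crossovers in the n–h interval produce the single-crossover classes h + + and + n br (63 + 58 = 121) plus the double crossovers (22).
RF(n–h) = (121 + 22) / 800 = 143/800 = 0.1787 → 17.9 centimorgans.

17.9 centimorgans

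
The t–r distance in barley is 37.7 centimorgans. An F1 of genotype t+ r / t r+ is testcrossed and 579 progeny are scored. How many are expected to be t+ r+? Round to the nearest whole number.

A map distance of 37.7 centimorgans corresponds to a recombination frequency of 0.377.
The F1 is t+ r / t r+, so t+ r+ is a recombinant gamete class with expected frequency r/2 = 0.377/2 = 0.1885.
Expected number = 0.1885 × 579 = 109.14 ≈ 109.

109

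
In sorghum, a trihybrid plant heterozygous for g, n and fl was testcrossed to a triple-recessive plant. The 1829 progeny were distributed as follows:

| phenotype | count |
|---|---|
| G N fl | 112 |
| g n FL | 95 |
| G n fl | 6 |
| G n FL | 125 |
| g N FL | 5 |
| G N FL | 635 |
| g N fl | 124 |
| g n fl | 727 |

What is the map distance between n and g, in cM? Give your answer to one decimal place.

The two most frequent reciprocal classes, g n fl and G N FL, are the parental types, so the F1 was g n fl / G N FL.
The two rarest classes, G n fl and g N FL, are the double crossovers. Comparing them with the parentals, only the g allele has switched, so g is the middle locus and the order is n – g – fl.
Crossovers in the n–g interval produce the single-crossover classes g N fl and G n FL (124 + 125 = 249) plus the double crossovers (11).
RF(n–g) = (249 + 11) / 1829 = 260/1829 = 0.1422 → 14.2 cM.

14.2 cM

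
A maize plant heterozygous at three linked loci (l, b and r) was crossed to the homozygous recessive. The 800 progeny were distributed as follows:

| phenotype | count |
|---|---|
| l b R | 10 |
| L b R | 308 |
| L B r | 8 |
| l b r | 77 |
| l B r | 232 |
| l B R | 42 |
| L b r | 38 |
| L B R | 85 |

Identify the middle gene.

The two most frequent reciprocal classes, l B r and L b R, are the parental types, so the F1 was l B r / L b R.
The two rarest classes, L B r and l b R, are the double crossovers. Comparing them with the parentals, only the l allele has switched, so l is the middle locus and the order is b – l – r.

l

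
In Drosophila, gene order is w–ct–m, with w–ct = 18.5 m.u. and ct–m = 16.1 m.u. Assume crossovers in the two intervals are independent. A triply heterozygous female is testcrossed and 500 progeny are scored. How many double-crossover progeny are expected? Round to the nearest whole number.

15

Map distances give recombination frequencies of 0.185 and 0.161 for the two intervals.
With no interference, expected double-crossover frequency = 0.185 × 0.161 = 0.02978.
Expected number = 0.02978 × 500 = 14.89 ≈ 15.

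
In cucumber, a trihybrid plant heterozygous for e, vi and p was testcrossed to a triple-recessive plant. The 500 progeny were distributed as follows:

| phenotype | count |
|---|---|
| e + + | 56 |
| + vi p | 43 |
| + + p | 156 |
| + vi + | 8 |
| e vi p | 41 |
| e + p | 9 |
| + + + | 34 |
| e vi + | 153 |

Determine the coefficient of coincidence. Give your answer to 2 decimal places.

0.80

The two most frequent reciprocal classes, + + p and e vi +, are the parental types, so the F1 was + + p / e vi +.
The two rarest classes, e + p and + vi +, are the double crossovers. Comparing them with the parentals, only the e allele has switched, so e is the middle locus and the order is p – e – vi.
p–e: (75 + 17)/500 = 0.1840; e–vi: (99 + 17)/500 = 0.2320.
Expected DCO frequency = 0.1840 × 0.2320 ≈ 0.04269; observed = 17/500 ≈ 0.03400.
Coefficient of coincidence = 0.03400/0.04269 ≈ 0.80.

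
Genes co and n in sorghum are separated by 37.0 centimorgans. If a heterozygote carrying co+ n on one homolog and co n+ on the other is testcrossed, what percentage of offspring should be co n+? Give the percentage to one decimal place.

A map distance of 37.0 centimorgans corresponds to a recombination frequency of 0.370.
The F1 is co+ n / co n+, so co n+ is a parental gamete class with expected frequency (1 − r)/2 = 0.630/2 = 0.3150.
That is 0.3150 = 31.5% of the progeny.

31.5%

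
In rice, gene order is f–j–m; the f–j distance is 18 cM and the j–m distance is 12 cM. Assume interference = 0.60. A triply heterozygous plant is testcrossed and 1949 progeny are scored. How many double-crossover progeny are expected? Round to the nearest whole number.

17

Map distances give recombination frequencies of 0.180 and 0.120 for the two intervals.
With interference 0.60 (so coincidence = 0.40), expected double-crossover frequency = 0.180 × 0.120 × 0.40 = 0.00864.
Expected number = 0.00864 × 1949 = 16.84 ≈ 17.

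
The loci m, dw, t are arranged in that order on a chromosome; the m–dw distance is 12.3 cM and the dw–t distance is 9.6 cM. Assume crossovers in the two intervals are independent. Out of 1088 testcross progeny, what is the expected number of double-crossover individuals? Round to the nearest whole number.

Map distances give recombination frequencies of 0.123 and 0.096 for the two intervals.
With no interference, expected double-crossover frequency = 0.123 × 0.096 = 0.01181.
Expected number = 0.01181 × 1088 = 12.85 ≈ 13.

13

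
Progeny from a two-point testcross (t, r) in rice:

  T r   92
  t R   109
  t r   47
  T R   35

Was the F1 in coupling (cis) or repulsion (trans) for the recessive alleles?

The two most frequent classes are T r (92) and t R (109); these are the parental (non-recombinant) types.
So the F1 carried T r on one chromosome and t R on the other — the recessive alleles are on opposite chromosomes (trans / repulsion).

trans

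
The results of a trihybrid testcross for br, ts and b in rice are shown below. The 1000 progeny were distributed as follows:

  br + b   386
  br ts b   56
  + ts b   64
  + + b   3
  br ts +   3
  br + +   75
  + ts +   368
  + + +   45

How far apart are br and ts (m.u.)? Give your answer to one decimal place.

10.7 m.u.

The two most frequent reciprocal classes, + ts + and br + b, are the parental types, so the F1 was + ts + / br + b.
The two rarest classes, br ts + and + + b, are the double crossovers. Comparing them with the parentals, only the br allele has switched, so br is the middle locus and the order is b – br – ts.
Crossovers in the br–ts interval produce the single-crossover classes + + + and br ts b (45 + 56 = 101) plus the double crossovers (6).
RF(br–ts) = (101 + 6) / 1000 = 107/1000 = 0.1070 → 10.7 m.u.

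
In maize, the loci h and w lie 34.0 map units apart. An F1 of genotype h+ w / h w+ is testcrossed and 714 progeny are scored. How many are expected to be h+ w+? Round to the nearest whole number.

A map distance of 34.0 map units corresponds to a recombination frequency of 0.340.
The F1 is h+ w / h w+, so h+ w+ is a recombinant gamete class with expected frequency r/2 = 0.340/2 = 0.1700.
Expected number = 0.1700 × 714 = 121.38 ≈ 121.

121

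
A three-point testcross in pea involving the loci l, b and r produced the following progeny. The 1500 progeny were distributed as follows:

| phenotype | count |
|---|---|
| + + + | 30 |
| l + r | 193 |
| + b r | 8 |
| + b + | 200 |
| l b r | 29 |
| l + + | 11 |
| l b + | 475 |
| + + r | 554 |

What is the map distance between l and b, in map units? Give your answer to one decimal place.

27.5 map units

The two most frequent reciprocal classes, l b + and + + r, are the parental types, so the F1 was l b + / + + r.
The two rarest classes, l + + and + b r, are the double crossovers. Comparing them with the parentals, only the b allele has switched, so b is the middle locus and the order is r – b – l.
Crossovers in the b–l interval produce the single-crossover classes + b + and l + r (200 + 193 = 393) plus the double crossovers (19).
RF(b–l) = (393 + 19) / 1500 = 412/1500 = 0.2747 → 27.5 map units.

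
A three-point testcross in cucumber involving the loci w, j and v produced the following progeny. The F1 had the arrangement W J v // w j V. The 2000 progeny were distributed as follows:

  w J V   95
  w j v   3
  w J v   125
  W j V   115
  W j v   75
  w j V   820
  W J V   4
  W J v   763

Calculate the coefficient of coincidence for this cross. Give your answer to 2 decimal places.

The two rarest classes, W J V and w j v, are the double crossovers. Comparing them with the parentals, only the v allele has switched, so v is the middle locus and the order is w – v – j.
w–v: (240 + 7)/2000 = 0.1235; v–j: (170 + 7)/2000 = 0.0885.
Expected DCO frequency = 0.1235 × 0.0885 ≈ 0.01093; observed = 7/2000 ≈ 0.00350.
Coefficient of coincidence = 0.00350/0.01093 ≈ 0.32.

0.32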